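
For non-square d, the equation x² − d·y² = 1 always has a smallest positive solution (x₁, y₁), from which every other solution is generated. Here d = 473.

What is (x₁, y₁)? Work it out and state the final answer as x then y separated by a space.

√473 = [21; 1,2,1,42, …], period ℓ=4 (even) → k=3
k=0  a_k=21  p_k/q_k = 21/1
k=1  a_k=1  p_k/q_k = 22/1
k=2  a_k=2  p_k/q_k = 65/3
k=3  a_k=1  p_k/q_k = 87/4
fundamental: x₁=87, y₁=4  (since 7569 − 473·16 = 1)

87 4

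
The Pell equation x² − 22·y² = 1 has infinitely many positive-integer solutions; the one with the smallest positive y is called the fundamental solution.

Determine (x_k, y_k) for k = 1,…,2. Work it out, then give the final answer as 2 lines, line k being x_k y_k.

√22 = [4; 1,2,4,2,1,8, …], period ℓ=6 (even) → k=5
i=0: a=4 ⇒ p=4, q=1
…
i=3: a=4 ⇒ p=61, q=13
i=4: a=2 ⇒ p=136, q=29
i=5: a=1 ⇒ p=197, q=42
fundamental: x₁=197, y₁=42  (since 38809 − 22·1764 = 1)
n=2: (197,42)∘(197,42) = (197·197+22·42·42, 197·42+42·197) = (77617,16548)

197 42
77617 16548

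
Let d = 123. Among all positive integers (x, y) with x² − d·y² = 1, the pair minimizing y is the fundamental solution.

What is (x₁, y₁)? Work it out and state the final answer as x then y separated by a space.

122 11

√123 → a₀=11, period (11,22); ℓ=2 even so k=1
a_0=11:  p_0=11·1+0=11,  q_0=11·0+1=1
a_1=11:  p_1=11·11+1=122,  q_1=11·1+0=11
fundamental: x₁=122, y₁=11  (since 14884 − 123·121 = 1)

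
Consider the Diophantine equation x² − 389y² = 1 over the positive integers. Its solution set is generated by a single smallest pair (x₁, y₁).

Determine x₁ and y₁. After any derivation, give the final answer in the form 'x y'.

d=389: √d = [19; 1,2,1,1,1,1,2,1,38] (ℓ=9, odd), read p_17/q_17
i=0: a=19 ⇒ p=19, q=1
…
i=2: a=2 ⇒ p=59, q=3
…
i=4: a=1 ⇒ p=138, q=7
…
i=7: a=2 ⇒ p=927, q=47
i=8: a=1 ⇒ p=1282, q=65
i=9: a=38 ⇒ p=49643, q=2517
i=10: a=1 ⇒ p=50925, q=2582
…
i=16: a=2 ⇒ p=2376809, q=120509
i=17: a=1 ⇒ p=3287049, q=166660
(x₁, y₁) = (3287049, 166660);  3287049² − 389·166660² = 1 ✓

3287049 166660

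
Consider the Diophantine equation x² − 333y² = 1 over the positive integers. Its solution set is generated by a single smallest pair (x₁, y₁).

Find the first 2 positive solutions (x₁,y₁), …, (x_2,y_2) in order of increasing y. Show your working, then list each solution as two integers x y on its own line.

d=333: √d = [18; 4,36] (ℓ=2, even), read p_1/q_1
k=0  a_k=18  p_k/q_k = 18/1
k=1  a_k=4  p_k/q_k = 73/4
→ (73, 4).  Check: 73²=5329, 333·4²=5328, difference 1.
(73+4√333)^2 = 10657 + 584√333

73 4
10657 584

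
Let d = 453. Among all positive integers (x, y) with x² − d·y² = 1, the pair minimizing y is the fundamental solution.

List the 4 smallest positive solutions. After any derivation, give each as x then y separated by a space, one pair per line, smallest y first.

1653751 77700
5469784740001 256992905400
18091323967121133751 850004548596233100
59837090203895614338960001 2811391744490881177810800

√453 = [21; 3,1,1,10,14,10,1,1,3,42, …], period ℓ=10 (even) → k=9
k=0  a_k=21  p_k/q_k = 21/1
k=1  a_k=3  p_k/q_k = 64/3
k=2  a_k=1  p_k/q_k = 85/4
k=3  a_k=1  p_k/q_k = 149/7
k=4  a_k=10  p_k/q_k = 1575/74
k=5  a_k=14  p_k/q_k = 22199/1043
k=6  a_k=10  p_k/q_k = 223565/10504
k=7  a_k=1  p_k/q_k = 245764/11547
k=8  a_k=1  p_k/q_k = 469329/22051
k=9  a_k=3  p_k/q_k = 1653751/77700
(x₁, y₁) = (1653751, 77700);  1653751² − 453·77700² = 1 ✓
n=2: (1653751,77700)∘(1653751,77700) = (1653751·1653751+453·77700·77700, 1653751·77700+77700·1653751) = (5469784740001,256992905400)
n=3: (5469784740001,256992905400)∘(1653751,77700) = (1653751·5469784740001+453·77700·256992905400, 1653751·256992905400+77700·5469784740001) = (18091323967121133751,850004548596233100)
n=4: (18091323967121133751,850004548596233100)∘(1653751,77700) = (1653751·18091323967121133751+453·77700·850004548596233100, 1653751·850004548596233100+77700·18091323967121133751) = (59837090203895614338960001,2811391744490881177810800)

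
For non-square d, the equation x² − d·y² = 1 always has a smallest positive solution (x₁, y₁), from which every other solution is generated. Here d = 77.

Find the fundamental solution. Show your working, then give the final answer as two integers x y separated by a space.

[8; 1,3,2,3,1,16] for √77; ℓ=6 ⇒ convergent index 5
i=0: a=8 ⇒ p=8, q=1
…
i=2: a=3 ⇒ p=35, q=4
i=3: a=2 ⇒ p=79, q=9
i=4: a=3 ⇒ p=272, q=31
i=5: a=1 ⇒ p=351, q=40
fundamental: x₁=351, y₁=40  (since 123201 − 77·1600 = 1)

351 40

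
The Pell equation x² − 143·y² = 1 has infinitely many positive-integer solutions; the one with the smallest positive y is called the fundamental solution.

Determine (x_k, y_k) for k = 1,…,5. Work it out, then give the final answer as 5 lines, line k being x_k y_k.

√143 → a₀=11, period (1,22); ℓ=2 even so k=1
step 0: (11, 1)  from 11·(1,0) + (0,1)
step 1: (12, 1)  from 1·(11,1) + (1,0)
(x₁, y₁) = (12, 1);  12² − 143·1² = 1 ✓
n=2: (12,1)∘(12,1) = (12·12+143·1·1, 12·1+1·12) = (287,24)
n=3: (287,24)∘(12,1) = (12·287+143·1·24, 12·24+1·287) = (6876,575)
n=4: (6876,575)∘(12,1) = (12·6876+143·1·575, 12·575+1·6876) = (164737,13776)
n=5: (164737,13776)∘(12,1) = (12·164737+143·1·13776, 12·13776+1·164737) = (3946812,330049)

12 1
287 24
6876 575
164737 13776
3946812 330049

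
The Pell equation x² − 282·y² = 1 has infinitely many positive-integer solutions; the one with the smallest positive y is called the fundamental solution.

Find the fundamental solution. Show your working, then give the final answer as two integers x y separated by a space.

√282 → a₀=16, period (1,3,1,4,1,3,1,32); ℓ=8 even so k=7
step 0: (16, 1)  from 16·(1,0) + (0,1)
step 1: (17, 1)  from 1·(16,1) + (1,0)
…
step 3: (84, 5)  from 1·(67,4) + (17,1)
step 4: (403, 24)  from 4·(84,5) + (67,4)
…
step 6: (1864, 111)  from 3·(487,29) + (403,24)
step 7: (2351, 140)  from 1·(1864,111) + (487,29)
→ (2351, 140).  Check: 2351²=5527201, 282·140²=5527200, difference 1.

2351 140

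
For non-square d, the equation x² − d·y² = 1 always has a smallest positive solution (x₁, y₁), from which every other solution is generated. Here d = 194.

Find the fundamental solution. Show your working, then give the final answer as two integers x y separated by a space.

195 14

√194 → a₀=13, period (1,12,1,26); ℓ=4 even so k=3
k=0  a_k=13  p_k/q_k = 13/1
…
k=2  a_k=12  p_k/q_k = 181/13
k=3  a_k=1  p_k/q_k = 195/14
(x₁, y₁) = (195, 14);  195² − 194·14² = 1 ✓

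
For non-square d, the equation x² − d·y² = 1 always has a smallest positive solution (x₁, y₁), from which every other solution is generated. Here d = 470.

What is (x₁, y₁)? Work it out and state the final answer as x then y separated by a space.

1691 78

√470 = [21; 1,2,8,2,1,42, …], period ℓ=6 (even) → k=5
i=0: a=21 ⇒ p=21, q=1
i=1: a=1 ⇒ p=22, q=1
…
i=3: a=8 ⇒ p=542, q=25
i=4: a=2 ⇒ p=1149, q=53
i=5: a=1 ⇒ p=1691, q=78
→ (1691, 78).  Check: 1691²=2859481, 470·78²=2859480, difference 1.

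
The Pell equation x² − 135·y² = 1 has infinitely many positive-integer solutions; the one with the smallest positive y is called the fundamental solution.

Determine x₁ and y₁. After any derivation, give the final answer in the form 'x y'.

244 21

d=135: √d = [11; 1,1,1,1,1,1,1,22] (ℓ=8, even), read p_7/q_7
a_0=11:  p_0=11·1+0=11,  q_0=11·0+1=1
…
a_2=1:  p_2=1·12+11=23,  q_2=1·1+1=2
…
a_4=1:  p_4=1·35+23=58,  q_4=1·3+2=5
a_5=1:  p_5=1·58+35=93,  q_5=1·5+3=8
a_6=1:  p_6=1·93+58=151,  q_6=1·8+5=13
a_7=1:  p_7=1·151+93=244,  q_7=1·13+8=21
(x₁, y₁) = (244, 21);  244² − 135·21² = 1 ✓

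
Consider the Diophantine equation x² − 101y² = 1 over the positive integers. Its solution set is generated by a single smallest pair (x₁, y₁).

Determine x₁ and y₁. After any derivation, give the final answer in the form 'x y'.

201 20

d=101: √d = [10; 20] (ℓ=1, odd), read p_1/q_1
i=0: a=10 ⇒ p=10, q=1
i=1: a=20 ⇒ p=201, q=20
(x₁, y₁) = (201, 20);  201² − 101·20² = 1 ✓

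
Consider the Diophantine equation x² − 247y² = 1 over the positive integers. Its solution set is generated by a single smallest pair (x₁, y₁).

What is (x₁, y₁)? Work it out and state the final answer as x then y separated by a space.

85292 5427

[15; 1,2,1,1,9,1,9,1,1,2,1,30] for √247; ℓ=12 ⇒ convergent index 11
a_0=15:  p_0=15·1+0=15,  q_0=15·0+1=1
…
a_2=2:  p_2=2·16+15=47,  q_2=2·1+1=3
…
a_7=9:  p_7=9·1163+1053=11520,  q_7=9·74+67=733
…
a_10=2:  p_10=2·24203+12683=61089,  q_10=2·1540+807=3887
a_11=1:  p_11=1·61089+24203=85292,  q_11=1·3887+1540=5427
→ (85292, 5427).  Check: 85292²=7274725264, 247·5427²=7274725263, difference 1.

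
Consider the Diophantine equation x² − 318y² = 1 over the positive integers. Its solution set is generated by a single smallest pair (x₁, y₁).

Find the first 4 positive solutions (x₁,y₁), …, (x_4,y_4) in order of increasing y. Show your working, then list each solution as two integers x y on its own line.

d=318: √d = [17; 1,4,1,34] (ℓ=4, even), read p_3/q_3
i=0: a=17 ⇒ p=17, q=1
i=1: a=1 ⇒ p=18, q=1
i=2: a=4 ⇒ p=89, q=5
i=3: a=1 ⇒ p=107, q=6
fundamental: x₁=107, y₁=6  (since 11449 − 318·36 = 1)
n=2: (107,6)∘(107,6) = (107·107+318·6·6, 107·6+6·107) = (22897,1284)
n=3: (22897,1284)∘(107,6) = (107·22897+318·6·1284, 107·1284+6·22897) = (4899851,274770)
n=4: (4899851,274770)∘(107,6) = (107·4899851+318·6·274770, 107·274770+6·4899851) = (1048545217,58799496)

107 6
22897 1284
4899851 274770
1048545217 58799496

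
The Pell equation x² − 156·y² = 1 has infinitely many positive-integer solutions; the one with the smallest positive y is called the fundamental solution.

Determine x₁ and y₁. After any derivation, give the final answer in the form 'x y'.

25 2

[12; 2,24] for √156; ℓ=2 ⇒ convergent index 1
k=0  a_k=12  p_k/q_k = 12/1
k=1  a_k=2  p_k/q_k = 25/2
fundamental: x₁=25, y₁=2  (since 625 − 156·4 = 1)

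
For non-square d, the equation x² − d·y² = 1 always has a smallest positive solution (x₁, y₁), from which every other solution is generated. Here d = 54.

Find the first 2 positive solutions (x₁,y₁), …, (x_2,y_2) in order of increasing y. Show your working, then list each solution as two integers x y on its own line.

√54 = [7; 2,1,6,1,2,14, …], period ℓ=6 (even) → k=5
i=0: a=7 ⇒ p=7, q=1
…
i=2: a=1 ⇒ p=22, q=3
…
i=4: a=1 ⇒ p=169, q=23
i=5: a=2 ⇒ p=485, q=66
fundamental: x₁=485, y₁=66  (since 235225 − 54·4356 = 1)
(485+66√54)^2 = 470449 + 64020√54

485 66
470449 64020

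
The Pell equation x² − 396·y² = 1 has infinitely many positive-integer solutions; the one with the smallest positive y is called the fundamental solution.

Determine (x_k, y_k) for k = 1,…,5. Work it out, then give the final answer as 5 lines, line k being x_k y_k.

199 10
79201 3980
31521799 1584030
12545596801 630439960
4993116004999 250913520050

[19; 1,8,1,38] for √396; ℓ=4 ⇒ convergent index 3
i=0: a=19 ⇒ p=19, q=1
i=1: a=1 ⇒ p=20, q=1
i=2: a=8 ⇒ p=179, q=9
i=3: a=1 ⇒ p=199, q=10
→ (199, 10).  Check: 199²=39601, 396·10²=39600, difference 1.
n=2: (199,10)∘(199,10) = (199·199+396·10·10, 199·10+10·199) = (79201,3980)
n=3: (79201,3980)∘(199,10) = (199·79201+396·10·3980, 199·3980+10·79201) = (31521799,1584030)
n=4: (31521799,1584030)∘(199,10) = (199·31521799+396·10·1584030, 199·1584030+10·31521799) = (12545596801,630439960)
n=5: (12545596801,630439960)∘(199,10) = (199·12545596801+396·10·630439960, 199·630439960+10·12545596801) = (4993116004999,250913520050)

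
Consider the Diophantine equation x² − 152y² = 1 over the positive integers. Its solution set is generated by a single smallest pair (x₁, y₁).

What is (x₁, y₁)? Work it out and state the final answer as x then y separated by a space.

37 3

[12; 3,24] for √152; ℓ=2 ⇒ convergent index 1
a_0=12:  p_0=12·1+0=12,  q_0=12·0+1=1
a_1=3:  p_1=3·12+1=37,  q_1=3·1+0=3
(x₁, y₁) = (37, 3);  37² − 152·3² = 1 ✓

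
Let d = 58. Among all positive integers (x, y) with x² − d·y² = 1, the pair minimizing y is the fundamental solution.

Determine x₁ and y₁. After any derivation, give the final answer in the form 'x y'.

19603 2574

√58 → a₀=7, period (1,1,1,1,1,1,14); ℓ=7 odd so k=13
k=0  a_k=7  p_k/q_k = 7/1
…
k=3  a_k=1  p_k/q_k = 23/3
…
k=5  a_k=1  p_k/q_k = 61/8
…
k=10  a_k=1  p_k/q_k = 4539/596
…
k=12  a_k=1  p_k/q_k = 12071/1585
k=13  a_k=1  p_k/q_k = 19603/2574
→ (19603, 2574).  Check: 19603²=384277609, 58·2574²=384277608, difference 1.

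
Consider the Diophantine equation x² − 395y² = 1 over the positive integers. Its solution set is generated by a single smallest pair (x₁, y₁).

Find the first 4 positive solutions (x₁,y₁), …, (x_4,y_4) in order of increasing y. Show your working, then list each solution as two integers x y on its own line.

159 8
50561 2544
16078239 808984
5112829441 257254368

√395 = [19; 1,6,1,38, …], period ℓ=4 (even) → k=3
i=0: a=19 ⇒ p=19, q=1
…
i=2: a=6 ⇒ p=139, q=7
i=3: a=1 ⇒ p=159, q=8
fundamental: x₁=159, y₁=8  (since 25281 − 395·64 = 1)
(x_2, y_2) = (159·159 + 395·8·8, 159·8 + 8·159) = (50561, 2544)
(x_3, y_3) = (159·50561 + 395·8·2544, 159·2544 + 8·50561) = (16078239, 808984)
(x_4, y_4) = (159·16078239 + 395·8·808984, 159·808984 + 8·16078239) = (5112829441, 257254368)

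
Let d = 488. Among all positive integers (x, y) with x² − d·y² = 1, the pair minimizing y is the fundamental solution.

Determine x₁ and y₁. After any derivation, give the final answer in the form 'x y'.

243 11

[22; 11,44] for √488; ℓ=2 ⇒ convergent index 1
i=0: a=22 ⇒ p=22, q=1
i=1: a=11 ⇒ p=243, q=11
→ (243, 11).  Check: 243²=59049, 488·11²=59048, difference 1.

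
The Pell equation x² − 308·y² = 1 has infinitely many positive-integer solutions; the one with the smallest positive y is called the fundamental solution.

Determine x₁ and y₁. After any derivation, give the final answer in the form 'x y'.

351 20

√308 = [17; 1,1,4,1,1,34, …], period ℓ=6 (even) → k=5
k=0  a_k=17  p_k/q_k = 17/1
k=1  a_k=1  p_k/q_k = 18/1
…
k=3  a_k=4  p_k/q_k = 158/9
k=4  a_k=1  p_k/q_k = 193/11
k=5  a_k=1  p_k/q_k = 351/20
(x₁, y₁) = (351, 20);  351² − 308·20² = 1 ✓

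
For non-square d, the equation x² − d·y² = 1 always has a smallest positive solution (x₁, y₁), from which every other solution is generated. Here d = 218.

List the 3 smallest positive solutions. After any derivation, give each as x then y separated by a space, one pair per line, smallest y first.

126003 8534
31753512017 2150619204
8002075549230099 541968943114690

√218 = [14; 1,3,3,1,28, …], period ℓ=5 (odd) → k=9
k=0  a_k=14  p_k/q_k = 14/1
…
k=2  a_k=3  p_k/q_k = 59/4
k=3  a_k=3  p_k/q_k = 192/13
…
k=6  a_k=1  p_k/q_k = 7471/506
k=7  a_k=3  p_k/q_k = 29633/2007
k=8  a_k=3  p_k/q_k = 96370/6527
k=9  a_k=1  p_k/q_k = 126003/8534
fundamental: x₁=126003, y₁=8534  (since 15876756009 − 218·72829156 = 1)
k=2:  x_2 = 126003·126003+218·8534·8534 = 31753512017,  y_2 = 126003·8534+8534·126003 = 2150619204
k=3:  x_3 = 126003·31753512017+218·8534·2150619204 = 8002075549230099,  y_3 = 126003·2150619204+8534·31753512017 = 541968943114690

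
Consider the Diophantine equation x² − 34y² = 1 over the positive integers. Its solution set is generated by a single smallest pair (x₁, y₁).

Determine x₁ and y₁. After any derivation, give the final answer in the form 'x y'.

35 6

√34 → a₀=5, period (1,4,1,10); ℓ=4 even so k=3
a_0=5:  p_0=5·1+0=5,  q_0=5·0+1=1
a_1=1:  p_1=1·5+1=6,  q_1=1·1+0=1
a_2=4:  p_2=4·6+5=29,  q_2=4·1+1=5
a_3=1:  p_3=1·29+6=35,  q_3=1·5+1=6
→ (35, 6).  Check: 35²=1225, 34·6²=1224, difference 1.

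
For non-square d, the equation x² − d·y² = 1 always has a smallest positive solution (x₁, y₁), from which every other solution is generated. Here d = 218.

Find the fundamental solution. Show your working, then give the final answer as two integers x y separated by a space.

126003 8534

√218 → a₀=14, period (1,3,3,1,28); ℓ=5 odd so k=9
k=0  a_k=14  p_k/q_k = 14/1
k=1  a_k=1  p_k/q_k = 15/1
…
k=3  a_k=3  p_k/q_k = 192/13
k=4  a_k=1  p_k/q_k = 251/17
k=5  a_k=28  p_k/q_k = 7220/489
…
k=8  a_k=3  p_k/q_k = 96370/6527
k=9  a_k=1  p_k/q_k = 126003/8534
→ (126003, 8534).  Check: 126003²=15876756009, 218·8534²=15876756008, difference 1.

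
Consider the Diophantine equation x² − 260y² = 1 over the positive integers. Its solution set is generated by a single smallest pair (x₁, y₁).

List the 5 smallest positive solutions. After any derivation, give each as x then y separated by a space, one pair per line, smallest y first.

129 8
33281 2064
8586369 532504
2215249921 137383968
571525893249 35444531240

d=260: √d = [16; 8,32] (ℓ=2, even), read p_1/q_1
a_0=16:  p_0=16·1+0=16,  q_0=16·0+1=1
a_1=8:  p_1=8·16+1=129,  q_1=8·1+0=8
fundamental: x₁=129, y₁=8  (since 16641 − 260·64 = 1)
k=2:  x_2 = 129·129+260·8·8 = 33281,  y_2 = 129·8+8·129 = 2064
k=3:  x_3 = 129·33281+260·8·2064 = 8586369,  y_3 = 129·2064+8·33281 = 532504
k=4:  x_4 = 129·8586369+260·8·532504 = 2215249921,  y_4 = 129·532504+8·8586369 = 137383968
k=5:  x_5 = 129·2215249921+260·8·137383968 = 571525893249,  y_5 = 129·137383968+8·2215249921 = 35444531240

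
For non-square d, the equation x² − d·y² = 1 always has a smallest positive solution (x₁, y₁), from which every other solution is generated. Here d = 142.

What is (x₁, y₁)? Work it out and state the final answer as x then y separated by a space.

[11; 1,10,1,22] for √142; ℓ=4 ⇒ convergent index 3
i=0: a=11 ⇒ p=11, q=1
i=1: a=1 ⇒ p=12, q=1
i=2: a=10 ⇒ p=131, q=11
i=3: a=1 ⇒ p=143, q=12
fundamental: x₁=143, y₁=12  (since 20449 − 142·144 = 1)

143 12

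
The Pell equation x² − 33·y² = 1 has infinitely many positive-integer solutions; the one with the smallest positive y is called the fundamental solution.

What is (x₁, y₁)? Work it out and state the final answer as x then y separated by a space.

√33 → a₀=5, period (1,2,1,10); ℓ=4 even so k=3
step 0: (5, 1)  from 5·(1,0) + (0,1)
step 1: (6, 1)  from 1·(5,1) + (1,0)
step 2: (17, 3)  from 2·(6,1) + (5,1)
step 3: (23, 4)  from 1·(17,3) + (6,1)
→ (23, 4).  Check: 23²=529, 33·4²=528, difference 1.

23 4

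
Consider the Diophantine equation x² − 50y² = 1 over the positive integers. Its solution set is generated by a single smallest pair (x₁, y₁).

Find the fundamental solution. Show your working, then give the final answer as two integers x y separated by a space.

d=50: √d = [7; 14] (ℓ=1, odd), read p_1/q_1
a_0=7:  p_0=7·1+0=7,  q_0=7·0+1=1
a_1=14:  p_1=14·7+1=99,  q_1=14·1+0=14
(x₁, y₁) = (99, 14);  99² − 50·14² = 1 ✓

99 14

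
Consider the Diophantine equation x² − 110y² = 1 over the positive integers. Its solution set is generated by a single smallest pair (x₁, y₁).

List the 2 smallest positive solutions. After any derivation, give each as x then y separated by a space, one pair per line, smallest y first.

21 2
881 84

√110 = [10; 2,20, …], period ℓ=2 (even) → k=1
step 0: (10, 1)  from 10·(1,0) + (0,1)
step 1: (21, 2)  from 2·(10,1) + (1,0)
(x₁, y₁) = (21, 2);  21² − 110·2² = 1 ✓
(x_2, y_2) = (21·21 + 110·2·2, 21·2 + 2·21) = (881, 84)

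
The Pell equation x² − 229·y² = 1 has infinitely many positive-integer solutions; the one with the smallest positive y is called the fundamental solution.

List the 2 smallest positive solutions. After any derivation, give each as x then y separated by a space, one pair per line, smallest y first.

5848201 386460
68402909872801 4520191516920

d=229: √d = [15; 7,1,1,7,30] (ℓ=5, odd), read p_9/q_9
step 0: (15, 1)  from 15·(1,0) + (0,1)
…
step 3: (227, 15)  from 1·(121,8) + (106,7)
step 4: (1710, 113)  from 7·(227,15) + (121,8)
…
step 8: (776325, 51301)  from 1·(413926,27353) + (362399,23948)
step 9: (5848201, 386460)  from 7·(776325,51301) + (413926,27353)
fundamental: x₁=5848201, y₁=386460  (since 34201454936401 − 229·149351331600 = 1)
n=2: (5848201,386460)∘(5848201,386460) = (5848201·5848201+229·386460·386460, 5848201·386460+386460·5848201) = (68402909872801,4520191516920)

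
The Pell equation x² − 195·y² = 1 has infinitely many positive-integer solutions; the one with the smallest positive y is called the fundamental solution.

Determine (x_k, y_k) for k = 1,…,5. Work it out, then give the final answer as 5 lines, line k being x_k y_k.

d=195: √d = [13; 1,26] (ℓ=2, even), read p_1/q_1
i=0: a=13 ⇒ p=13, q=1
i=1: a=1 ⇒ p=14, q=1
fundamental: x₁=14, y₁=1  (since 196 − 195·1 = 1)
(14+1√195)^2 = 391 + 28√195
(14+1√195)^3 = 10934 + 783√195
(14+1√195)^4 = 305761 + 21896√195
(14+1√195)^5 = 8550374 + 612305√195

14 1
391 28
10934 783
305761 21896
8550374 612305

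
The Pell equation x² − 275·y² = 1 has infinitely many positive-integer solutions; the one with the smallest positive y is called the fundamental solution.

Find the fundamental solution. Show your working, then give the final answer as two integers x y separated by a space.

d=275: √d = [16; 1,1,2,1,1,32] (ℓ=6, even), read p_5/q_5
k=0  a_k=16  p_k/q_k = 16/1
…
k=4  a_k=1  p_k/q_k = 116/7
k=5  a_k=1  p_k/q_k = 199/12
→ (199, 12).  Check: 199²=39601, 275·12²=39600, difference 1.

199 12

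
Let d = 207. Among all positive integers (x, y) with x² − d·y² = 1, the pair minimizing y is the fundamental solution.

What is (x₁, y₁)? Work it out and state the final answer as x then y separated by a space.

√207 → a₀=14, period (2,1,1,2,1,1,2,28); ℓ=8 even so k=7
step 0: (14, 1)  from 14·(1,0) + (0,1)
…
step 3: (72, 5)  from 1·(43,3) + (29,2)
…
step 5: (259, 18)  from 1·(187,13) + (72,5)
step 6: (446, 31)  from 1·(259,18) + (187,13)
step 7: (1151, 80)  from 2·(446,31) + (259,18)
fundamental: x₁=1151, y₁=80  (since 1324801 − 207·6400 = 1)

1151 80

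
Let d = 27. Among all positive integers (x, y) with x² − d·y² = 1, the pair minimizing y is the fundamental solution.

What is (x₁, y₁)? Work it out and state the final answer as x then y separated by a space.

26 5

√27 = [5; 5,10, …], period ℓ=2 (even) → k=1
a_0=5:  p_0=5·1+0=5,  q_0=5·0+1=1
a_1=5:  p_1=5·5+1=26,  q_1=5·1+0=5
(x₁, y₁) = (26, 5);  26² − 27·5² = 1 ✓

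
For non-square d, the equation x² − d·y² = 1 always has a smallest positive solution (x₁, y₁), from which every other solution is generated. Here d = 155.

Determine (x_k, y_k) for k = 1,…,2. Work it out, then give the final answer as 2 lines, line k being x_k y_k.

249 20
124001 9960

[12; 2,4,2,24] for √155; ℓ=4 ⇒ convergent index 3
i=0: a=12 ⇒ p=12, q=1
i=1: a=2 ⇒ p=25, q=2
i=2: a=4 ⇒ p=112, q=9
i=3: a=2 ⇒ p=249, q=20
fundamental: x₁=249, y₁=20  (since 62001 − 155·400 = 1)
n=2: (249,20)∘(249,20) = (249·249+155·20·20, 249·20+20·249) = (124001,9960)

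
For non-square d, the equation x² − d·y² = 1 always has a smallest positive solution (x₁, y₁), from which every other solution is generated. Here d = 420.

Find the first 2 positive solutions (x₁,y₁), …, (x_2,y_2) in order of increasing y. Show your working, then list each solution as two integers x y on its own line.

41 2
3361 164

√420 → a₀=20, period (2,40); ℓ=2 even so k=1
a_0=20:  p_0=20·1+0=20,  q_0=20·0+1=1
a_1=2:  p_1=2·20+1=41,  q_1=2·1+0=2
fundamental: x₁=41, y₁=2  (since 1681 − 420·4 = 1)
(41+2√420)^2 = 3361 + 164√420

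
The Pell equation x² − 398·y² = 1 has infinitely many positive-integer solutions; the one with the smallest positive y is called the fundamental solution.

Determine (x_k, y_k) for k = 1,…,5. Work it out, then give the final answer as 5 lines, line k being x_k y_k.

d=398: √d = [19; 1,18,1,38] (ℓ=4, even), read p_3/q_3
i=0: a=19 ⇒ p=19, q=1
…
i=2: a=18 ⇒ p=379, q=19
i=3: a=1 ⇒ p=399, q=20
→ (399, 20).  Check: 399²=159201, 398·20²=159200, difference 1.
(399+20√398)^2 = 318401 + 15960√398
(399+20√398)^3 = 254083599 + 12736060√398
(399+20√398)^4 = 202758393601 + 10163359920√398
(399+20√398)^5 = 161800944009999 + 8110348480100√398

399 20
318401 15960
254083599 12736060
202758393601 10163359920
161800944009999 8110348480100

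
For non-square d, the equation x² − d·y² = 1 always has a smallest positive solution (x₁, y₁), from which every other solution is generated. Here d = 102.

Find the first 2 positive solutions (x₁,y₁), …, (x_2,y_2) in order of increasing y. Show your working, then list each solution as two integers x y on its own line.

101 10
20401 2020

√102 = [10; 10,20, …], period ℓ=2 (even) → k=1
i=0: a=10 ⇒ p=10, q=1
i=1: a=10 ⇒ p=101, q=10
→ (101, 10).  Check: 101²=10201, 102·10²=10200, difference 1.
(x_2, y_2) = (101·101 + 102·10·10, 101·10 + 10·101) = (20401, 2020)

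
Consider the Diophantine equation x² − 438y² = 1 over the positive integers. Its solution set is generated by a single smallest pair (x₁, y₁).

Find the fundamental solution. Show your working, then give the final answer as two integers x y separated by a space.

293 14

d=438: √d = [20; 1,12,1,40] (ℓ=4, even), read p_3/q_3
i=0: a=20 ⇒ p=20, q=1
i=1: a=1 ⇒ p=21, q=1
i=2: a=12 ⇒ p=272, q=13
i=3: a=1 ⇒ p=293, q=14
→ (293, 14).  Check: 293²=85849, 438·14²=85848, difference 1.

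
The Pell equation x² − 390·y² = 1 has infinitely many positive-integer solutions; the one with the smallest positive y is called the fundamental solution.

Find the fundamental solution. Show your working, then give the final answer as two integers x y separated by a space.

79 4

√390 → a₀=19, period (1,2,1,38); ℓ=4 even so k=3
i=0: a=19 ⇒ p=19, q=1
…
i=2: a=2 ⇒ p=59, q=3
i=3: a=1 ⇒ p=79, q=4
fundamental: x₁=79, y₁=4  (since 6241 − 390·16 = 1)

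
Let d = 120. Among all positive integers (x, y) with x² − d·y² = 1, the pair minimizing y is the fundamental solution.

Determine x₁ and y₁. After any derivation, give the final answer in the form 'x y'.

11 1

[10; 1,20] for √120; ℓ=2 ⇒ convergent index 1
k=0  a_k=10  p_k/q_k = 10/1
k=1  a_k=1  p_k/q_k = 11/1
→ (11, 1).  Check: 11²=121, 120·1²=120, difference 1.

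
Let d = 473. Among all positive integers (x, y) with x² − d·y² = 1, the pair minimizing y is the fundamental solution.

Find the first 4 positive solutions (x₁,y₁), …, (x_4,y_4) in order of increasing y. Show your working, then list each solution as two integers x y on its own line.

87 4
15137 696
2633751 121100
458257537 21070704

√473 → a₀=21, period (1,2,1,42); ℓ=4 even so k=3
i=0: a=21 ⇒ p=21, q=1
…
i=2: a=2 ⇒ p=65, q=3
i=3: a=1 ⇒ p=87, q=4
fundamental: x₁=87, y₁=4  (since 7569 − 473·16 = 1)
k=2:  x_2 = 87·87+473·4·4 = 15137,  y_2 = 87·4+4·87 = 696
k=3:  x_3 = 87·15137+473·4·696 = 2633751,  y_3 = 87·696+4·15137 = 121100
k=4:  x_4 = 87·2633751+473·4·121100 = 458257537,  y_4 = 87·121100+4·2633751 = 21070704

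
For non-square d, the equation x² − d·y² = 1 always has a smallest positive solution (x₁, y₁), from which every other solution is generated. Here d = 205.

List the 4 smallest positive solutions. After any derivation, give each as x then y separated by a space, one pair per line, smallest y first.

39689 2772
3150433441 220035816
250075105640009 17466002999676
19850461732342200961 1386416385888245712

[14; 3,6,1,4,1,6,3,28] for √205; ℓ=8 ⇒ convergent index 7
i=0: a=14 ⇒ p=14, q=1
…
i=2: a=6 ⇒ p=272, q=19
i=3: a=1 ⇒ p=315, q=22
i=4: a=4 ⇒ p=1532, q=107
…
i=6: a=6 ⇒ p=12614, q=881
i=7: a=3 ⇒ p=39689, q=2772
fundamental: x₁=39689, y₁=2772  (since 1575216721 − 205·7683984 = 1)
(39689+2772√205)^2 = 3150433441 + 220035816√205
(39689+2772√205)^3 = 250075105640009 + 17466002999676√205
(39689+2772√205)^4 = 19850461732342200961 + 1386416385888245712√205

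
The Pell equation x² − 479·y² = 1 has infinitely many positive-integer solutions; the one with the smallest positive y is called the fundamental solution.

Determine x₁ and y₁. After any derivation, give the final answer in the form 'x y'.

√479 → a₀=21, period (1,7,1,3,2,21,2,3,1,7,1,42); ℓ=12 even so k=11
k=0  a_k=21  p_k/q_k = 21/1
…
k=2  a_k=7  p_k/q_k = 175/8
…
k=4  a_k=3  p_k/q_k = 766/35
k=5  a_k=2  p_k/q_k = 1729/79
k=6  a_k=21  p_k/q_k = 37075/1694
…
k=9  a_k=1  p_k/q_k = 340591/15562
k=10  a_k=7  p_k/q_k = 2648849/121029
k=11  a_k=1  p_k/q_k = 2989440/136591
fundamental: x₁=2989440, y₁=136591  (since 8936751513600 − 479·18657101281 = 1)

2989440 136591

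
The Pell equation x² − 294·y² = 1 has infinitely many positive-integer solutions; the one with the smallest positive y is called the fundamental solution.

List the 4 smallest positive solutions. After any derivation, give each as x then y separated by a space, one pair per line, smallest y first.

d=294: √d = [17; 6,1,4,1,6,34] (ℓ=6, even), read p_5/q_5
i=0: a=17 ⇒ p=17, q=1
i=1: a=6 ⇒ p=103, q=6
i=2: a=1 ⇒ p=120, q=7
i=3: a=4 ⇒ p=583, q=34
i=4: a=1 ⇒ p=703, q=41
i=5: a=6 ⇒ p=4801, q=280
→ (4801, 280).  Check: 4801²=23049601, 294·280²=23049600, difference 1.
n=2: (4801,280)∘(4801,280) = (4801·4801+294·280·280, 4801·280+280·4801) = (46099201,2688560)
n=3: (46099201,2688560)∘(4801,280) = (4801·46099201+294·280·2688560, 4801·2688560+280·46099201) = (442644523201,25815552840)
n=4: (442644523201,25815552840)∘(4801,280) = (4801·442644523201+294·280·25815552840, 4801·25815552840+280·442644523201) = (4250272665676801,247880935681120)

4801 280
46099201 2688560
442644523201 25815552840
4250272665676801 247880935681120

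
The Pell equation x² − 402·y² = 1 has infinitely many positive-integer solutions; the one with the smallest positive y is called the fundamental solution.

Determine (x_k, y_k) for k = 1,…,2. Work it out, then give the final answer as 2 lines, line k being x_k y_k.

401 20
321601 16040

[20; 20,40] for √402; ℓ=2 ⇒ convergent index 1
k=0  a_k=20  p_k/q_k = 20/1
k=1  a_k=20  p_k/q_k = 401/20
→ (401, 20).  Check: 401²=160801, 402·20²=160800, difference 1.
k=2:  x_2 = 401·401+402·20·20 = 321601,  y_2 = 401·20+20·401 = 16040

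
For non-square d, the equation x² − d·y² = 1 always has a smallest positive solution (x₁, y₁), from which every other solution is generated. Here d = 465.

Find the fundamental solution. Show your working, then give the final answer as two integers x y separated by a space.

15871 736

√465 = [21; 1,1,3,2,2,2,3,1,1,42, …], period ℓ=10 (even) → k=9
step 0: (21, 1)  from 21·(1,0) + (0,1)
step 1: (22, 1)  from 1·(21,1) + (1,0)
step 2: (43, 2)  from 1·(22,1) + (21,1)
step 3: (151, 7)  from 3·(43,2) + (22,1)
step 4: (345, 16)  from 2·(151,7) + (43,2)
…
step 7: (6922, 321)  from 3·(2027,94) + (841,39)
step 8: (8949, 415)  from 1·(6922,321) + (2027,94)
step 9: (15871, 736)  from 1·(8949,415) + (6922,321)
(x₁, y₁) = (15871, 736);  15871² − 465·736² = 1 ✓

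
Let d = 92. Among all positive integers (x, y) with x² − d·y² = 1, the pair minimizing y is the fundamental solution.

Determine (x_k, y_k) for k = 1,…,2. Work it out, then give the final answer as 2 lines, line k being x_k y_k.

d=92: √d = [9; 1,1,2,4,2,1,1,18] (ℓ=8, even), read p_7/q_7
step 0: (9, 1)  from 9·(1,0) + (0,1)
step 1: (10, 1)  from 1·(9,1) + (1,0)
step 2: (19, 2)  from 1·(10,1) + (9,1)
step 3: (48, 5)  from 2·(19,2) + (10,1)
…
step 5: (470, 49)  from 2·(211,22) + (48,5)
step 6: (681, 71)  from 1·(470,49) + (211,22)
step 7: (1151, 120)  from 1·(681,71) + (470,49)
(x₁, y₁) = (1151, 120);  1151² − 92·120² = 1 ✓
n=2: (1151,120)∘(1151,120) = (1151·1151+92·120·120, 1151·120+120·1151) = (2649601,276240)

1151 120
2649601 276240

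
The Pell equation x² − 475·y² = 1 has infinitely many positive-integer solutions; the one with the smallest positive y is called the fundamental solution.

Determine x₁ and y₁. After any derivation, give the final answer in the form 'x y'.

57799 2652

√475 → a₀=21, period (1,3,1,6,2,6,1,3,1,42); ℓ=10 even so k=9
a_0=21:  p_0=21·1+0=21,  q_0=21·0+1=1
a_1=1:  p_1=1·21+1=22,  q_1=1·1+0=1
a_2=3:  p_2=3·22+21=87,  q_2=3·1+1=4
…
a_4=6:  p_4=6·109+87=741,  q_4=6·5+4=34
…
a_7=1:  p_7=1·10287+1591=11878,  q_7=1·472+73=545
a_8=3:  p_8=3·11878+10287=45921,  q_8=3·545+472=2107
a_9=1:  p_9=1·45921+11878=57799,  q_9=1·2107+545=2652
(x₁, y₁) = (57799, 2652);  57799² − 475·2652² = 1 ✓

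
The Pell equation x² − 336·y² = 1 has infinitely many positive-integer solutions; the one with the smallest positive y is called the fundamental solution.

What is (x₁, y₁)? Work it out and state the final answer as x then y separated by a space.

55 3

d=336: √d = [18; 3,36] (ℓ=2, even), read p_1/q_1
i=0: a=18 ⇒ p=18, q=1
i=1: a=3 ⇒ p=55, q=3
(x₁, y₁) = (55, 3);  55² − 336·3² = 1 ✓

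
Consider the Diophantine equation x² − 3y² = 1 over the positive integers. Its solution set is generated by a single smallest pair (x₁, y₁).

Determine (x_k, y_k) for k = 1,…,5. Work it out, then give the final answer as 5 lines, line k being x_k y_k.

2 1
7 4
26 15
97 56
362 209

√3 = [1; 1,2, …], period ℓ=2 (even) → k=1
k=0  a_k=1  p_k/q_k = 1/1
k=1  a_k=1  p_k/q_k = 2/1
→ (2, 1).  Check: 2²=4, 3·1²=3, difference 1.
(x_2, y_2) = (2·2 + 3·1·1, 2·1 + 1·2) = (7, 4)
(x_3, y_3) = (2·7 + 3·1·4, 2·4 + 1·7) = (26, 15)
(x_4, y_4) = (2·26 + 3·1·15, 2·15 + 1·26) = (97, 56)
(x_5, y_5) = (2·97 + 3·1·56, 2·56 + 1·97) = (362, 209)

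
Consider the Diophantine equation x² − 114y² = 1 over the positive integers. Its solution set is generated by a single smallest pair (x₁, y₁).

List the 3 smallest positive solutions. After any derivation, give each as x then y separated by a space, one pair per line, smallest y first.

√114 = [10; 1,2,10,2,1,20, …], period ℓ=6 (even) → k=5
i=0: a=10 ⇒ p=10, q=1
…
i=2: a=2 ⇒ p=32, q=3
i=3: a=10 ⇒ p=331, q=31
i=4: a=2 ⇒ p=694, q=65
i=5: a=1 ⇒ p=1025, q=96
fundamental: x₁=1025, y₁=96  (since 1050625 − 114·9216 = 1)
(1025+96√114)^2 = 2101249 + 196800√114
(1025+96√114)^3 = 4307559425 + 403439904√114

1025 96
2101249 196800
4307559425 403439904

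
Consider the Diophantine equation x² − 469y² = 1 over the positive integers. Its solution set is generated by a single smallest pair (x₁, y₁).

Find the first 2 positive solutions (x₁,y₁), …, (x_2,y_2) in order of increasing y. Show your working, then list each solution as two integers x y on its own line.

137215 6336
37655912449 1738788480

[21; 1,1,1,10,6,10,1,1,1,42] for √469; ℓ=10 ⇒ convergent index 9
step 0: (21, 1)  from 21·(1,0) + (0,1)
…
step 4: (693, 32)  from 10·(65,3) + (43,2)
step 5: (4223, 195)  from 6·(693,32) + (65,3)
…
step 7: (47146, 2177)  from 1·(42923,1982) + (4223,195)
step 8: (90069, 4159)  from 1·(47146,2177) + (42923,1982)
step 9: (137215, 6336)  from 1·(90069,4159) + (47146,2177)
→ (137215, 6336).  Check: 137215²=18827956225, 469·6336²=18827956224, difference 1.
k=2:  x_2 = 137215·137215+469·6336·6336 = 37655912449,  y_2 = 137215·6336+6336·137215 = 1738788480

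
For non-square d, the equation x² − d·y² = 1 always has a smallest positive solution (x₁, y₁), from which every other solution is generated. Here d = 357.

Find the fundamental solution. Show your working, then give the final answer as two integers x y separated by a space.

d=357: √d = [18; 1,8,2,8,1,36] (ℓ=6, even), read p_5/q_5
i=0: a=18 ⇒ p=18, q=1
…
i=2: a=8 ⇒ p=170, q=9
i=3: a=2 ⇒ p=359, q=19
i=4: a=8 ⇒ p=3042, q=161
i=5: a=1 ⇒ p=3401, q=180
fundamental: x₁=3401, y₁=180  (since 11566801 − 357·32400 = 1)

3401 180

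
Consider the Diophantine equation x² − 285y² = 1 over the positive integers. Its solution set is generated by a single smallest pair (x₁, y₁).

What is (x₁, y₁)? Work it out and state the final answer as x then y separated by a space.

2431 144

√285 = [16; 1,7,2,7,1,32, …], period ℓ=6 (even) → k=5
i=0: a=16 ⇒ p=16, q=1
…
i=2: a=7 ⇒ p=135, q=8
i=3: a=2 ⇒ p=287, q=17
i=4: a=7 ⇒ p=2144, q=127
i=5: a=1 ⇒ p=2431, q=144
fundamental: x₁=2431, y₁=144  (since 5909761 − 285·20736 = 1)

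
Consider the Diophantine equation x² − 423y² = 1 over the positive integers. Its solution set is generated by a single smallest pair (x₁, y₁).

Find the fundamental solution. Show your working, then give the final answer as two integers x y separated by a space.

[20; 1,1,3,4,3,1,1,40] for √423; ℓ=8 ⇒ convergent index 7
k=0  a_k=20  p_k/q_k = 20/1
k=1  a_k=1  p_k/q_k = 21/1
k=2  a_k=1  p_k/q_k = 41/2
k=3  a_k=3  p_k/q_k = 144/7
…
k=5  a_k=3  p_k/q_k = 1995/97
k=6  a_k=1  p_k/q_k = 2612/127
k=7  a_k=1  p_k/q_k = 4607/224
→ (4607, 224).  Check: 4607²=21224449, 423·224²=21224448, difference 1.

4607 224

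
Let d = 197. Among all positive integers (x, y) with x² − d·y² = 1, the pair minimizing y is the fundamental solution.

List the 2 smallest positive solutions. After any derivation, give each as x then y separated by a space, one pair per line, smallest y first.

393 28
308897 22008

d=197: √d = [14; 28] (ℓ=1, odd), read p_1/q_1
i=0: a=14 ⇒ p=14, q=1
i=1: a=28 ⇒ p=393, q=28
fundamental: x₁=393, y₁=28  (since 154449 − 197·784 = 1)
k=2:  x_2 = 393·393+197·28·28 = 308897,  y_2 = 393·28+28·393 = 22008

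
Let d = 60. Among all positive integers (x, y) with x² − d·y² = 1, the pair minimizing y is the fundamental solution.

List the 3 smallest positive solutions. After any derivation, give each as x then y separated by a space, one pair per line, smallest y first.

31 4
1921 248
119071 15372

√60 → a₀=7, period (1,2,1,14); ℓ=4 even so k=3
step 0: (7, 1)  from 7·(1,0) + (0,1)
…
step 2: (23, 3)  from 2·(8,1) + (7,1)
step 3: (31, 4)  from 1·(23,3) + (8,1)
(x₁, y₁) = (31, 4);  31² − 60·4² = 1 ✓
n=2: (31,4)∘(31,4) = (31·31+60·4·4, 31·4+4·31) = (1921,248)
n=3: (1921,248)∘(31,4) = (31·1921+60·4·248, 31·248+4·1921) = (119071,15372)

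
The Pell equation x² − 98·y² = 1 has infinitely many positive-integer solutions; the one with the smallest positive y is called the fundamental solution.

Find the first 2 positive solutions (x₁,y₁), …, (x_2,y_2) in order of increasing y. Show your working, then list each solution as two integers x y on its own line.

99 10
19601 1980

√98 = [9; 1,8,1,18, …], period ℓ=4 (even) → k=3
k=0  a_k=9  p_k/q_k = 9/1
k=1  a_k=1  p_k/q_k = 10/1
k=2  a_k=8  p_k/q_k = 89/9
k=3  a_k=1  p_k/q_k = 99/10
fundamental: x₁=99, y₁=10  (since 9801 − 98·100 = 1)
k=2:  x_2 = 99·99+98·10·10 = 19601,  y_2 = 99·10+10·99 = 1980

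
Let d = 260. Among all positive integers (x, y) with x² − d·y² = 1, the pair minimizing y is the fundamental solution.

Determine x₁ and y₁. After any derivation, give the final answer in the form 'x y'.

√260 → a₀=16, period (8,32); ℓ=2 even so k=1
a_0=16:  p_0=16·1+0=16,  q_0=16·0+1=1
a_1=8:  p_1=8·16+1=129,  q_1=8·1+0=8
→ (129, 8).  Check: 129²=16641, 260·8²=16640, difference 1.

129 8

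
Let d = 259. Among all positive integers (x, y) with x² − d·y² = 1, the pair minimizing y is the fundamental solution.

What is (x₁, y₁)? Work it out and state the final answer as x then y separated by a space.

847225 52644

[16; 10,1,2,3,4,3,2,1,10,32] for √259; ℓ=10 ⇒ convergent index 9
a_0=16:  p_0=16·1+0=16,  q_0=16·0+1=1
…
a_2=1:  p_2=1·161+16=177,  q_2=1·10+1=11
…
a_5=4:  p_5=4·1722+515=7403,  q_5=4·107+32=460
a_6=3:  p_6=3·7403+1722=23931,  q_6=3·460+107=1487
a_7=2:  p_7=2·23931+7403=55265,  q_7=2·1487+460=3434
a_8=1:  p_8=1·55265+23931=79196,  q_8=1·3434+1487=4921
a_9=10:  p_9=10·79196+55265=847225,  q_9=10·4921+3434=52644
→ (847225, 52644).  Check: 847225²=717790200625, 259·52644²=717790200624, difference 1.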